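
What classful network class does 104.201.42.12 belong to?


First octet: 104
Binary: 01101000
0xxxxxxx -> Class A (1-126)
Class A, default mask 255.0.0.0 (/8)


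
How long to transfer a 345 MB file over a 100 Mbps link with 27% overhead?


Effective throughput = 100 * (1 - 27/100) = 73 Mbps
File size in Mb = 345 * 8 = 2760 Mb
Time = 2760 / 73
Time = 37.8082 seconds


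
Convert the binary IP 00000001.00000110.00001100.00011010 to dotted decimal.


00000001 = 1
00000110 = 6
00001100 = 12
00011010 = 26
IP: 1.6.12.26


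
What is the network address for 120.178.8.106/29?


IP:   01111000.10110010.00001000.01101010
Mask: 11111111.11111111.11111111.11111000
AND operation:
Net:  01111000.10110010.00001000.01101000
Network: 120.178.8.104/29


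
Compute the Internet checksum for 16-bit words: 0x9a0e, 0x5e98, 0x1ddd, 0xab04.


Sum all words (with carry folding):
+ 0x9a0e = 0x9a0e
+ 0x5e98 = 0xf8a6
+ 0x1ddd = 0x1684
+ 0xab04 = 0xc188
One's complement: ~0xc188
Checksum = 0x3e77


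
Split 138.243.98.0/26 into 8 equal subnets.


New prefix = 26 + 3 = 29
Each subnet has 8 addresses
  138.243.98.0/29
  138.243.98.8/29
  138.243.98.16/29
  138.243.98.24/29
  138.243.98.32/29
  138.243.98.40/29
  138.243.98.48/29
  138.243.98.56/29
Subnets: 138.243.98.0/29, 138.243.98.8/29, 138.243.98.16/29, 138.243.98.24/29, 138.243.98.32/29, 138.243.98.40/29, 138.243.98.48/29, 138.243.98.56/29


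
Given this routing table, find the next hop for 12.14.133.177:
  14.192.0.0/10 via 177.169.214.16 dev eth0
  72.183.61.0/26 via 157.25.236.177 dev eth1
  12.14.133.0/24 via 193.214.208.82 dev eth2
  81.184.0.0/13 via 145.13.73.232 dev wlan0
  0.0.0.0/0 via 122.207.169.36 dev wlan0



Longest prefix match for 12.14.133.177:
  /10 14.192.0.0: no
  /26 72.183.61.0: no
  /24 12.14.133.0: MATCH
  /13 81.184.0.0: no
  /0 0.0.0.0: MATCH
Selected: next-hop 193.214.208.82 via eth2 (matched /24)


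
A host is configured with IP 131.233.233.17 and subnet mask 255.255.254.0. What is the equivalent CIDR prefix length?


Binary: 11111111.11111111.11111110.00000000
Count leading 1s
Prefix: /23


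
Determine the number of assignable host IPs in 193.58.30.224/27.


Host bits = 32 - 27 = 5
Total addresses = 2^5 = 32
Usable = total - 2 (network and broadcast)
Usable hosts: 30


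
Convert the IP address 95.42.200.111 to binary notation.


95 = 01011111
42 = 00101010
200 = 11001000
111 = 01101111
Binary: 01011111.00101010.11001000.01101111


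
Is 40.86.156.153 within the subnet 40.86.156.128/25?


Subnet network: 40.86.156.128
Test IP AND mask: 40.86.156.128
Yes, 40.86.156.153 is in 40.86.156.128/25


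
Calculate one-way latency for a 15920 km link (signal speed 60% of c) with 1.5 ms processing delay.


Speed = 0.6 * 3e5 km/s = 180000 km/s
Propagation delay = 15920 / 180000 = 0.0884 s = 88.4444 ms
Processing delay = 1.5 ms
Total one-way latency = 89.9444 ms


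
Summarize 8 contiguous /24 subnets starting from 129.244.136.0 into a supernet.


Original prefix: /24
Number of subnets: 8 = 2^3
New prefix = 24 - 3 = 21
Supernet: 129.244.136.0/21


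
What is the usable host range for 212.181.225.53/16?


Network: 212.181.0.0
Broadcast: 212.181.255.255
First usable = network + 1
Last usable = broadcast - 1
Range: 212.181.0.1 to 212.181.255.254


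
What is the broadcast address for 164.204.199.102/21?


Network: 164.204.192.0/21
Host bits = 11
Set all host bits to 1:
Broadcast: 164.204.199.255


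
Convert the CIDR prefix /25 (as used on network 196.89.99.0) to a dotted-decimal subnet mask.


/25 means 25 network bits, 7 host bits
Binary: 11111111111111111111111110000000
Mask: 255.255.255.128


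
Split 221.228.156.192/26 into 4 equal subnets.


New prefix = 26 + 2 = 28
Each subnet has 16 addresses
  221.228.156.192/28
  221.228.156.208/28
  221.228.156.224/28
  221.228.156.240/28
Subnets: 221.228.156.192/28, 221.228.156.208/28, 221.228.156.224/28, 221.228.156.240/28


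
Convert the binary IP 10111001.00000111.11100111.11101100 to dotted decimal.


10111001 = 185
00000111 = 7
11100111 = 231
11101100 = 236
IP: 185.7.231.236


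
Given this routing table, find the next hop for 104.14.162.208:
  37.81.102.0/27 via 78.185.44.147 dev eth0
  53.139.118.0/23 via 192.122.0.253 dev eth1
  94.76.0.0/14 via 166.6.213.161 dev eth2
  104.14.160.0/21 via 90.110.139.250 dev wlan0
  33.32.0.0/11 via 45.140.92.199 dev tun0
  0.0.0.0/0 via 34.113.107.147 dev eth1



Longest prefix match for 104.14.162.208:
  /27 37.81.102.0: no
  /23 53.139.118.0: no
  /14 94.76.0.0: no
  /21 104.14.160.0: MATCH
  /11 33.32.0.0: no
  /0 0.0.0.0: MATCH
Selected: next-hop 90.110.139.250 via wlan0 (matched /21)


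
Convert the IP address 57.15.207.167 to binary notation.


57 = 00111001
15 = 00001111
207 = 11001111
167 = 10100111
Binary: 00111001.00001111.11001111.10100111


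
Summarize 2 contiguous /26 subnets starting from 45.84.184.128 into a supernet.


Original prefix: /26
Number of subnets: 2 = 2^1
New prefix = 26 - 1 = 25
Supernet: 45.84.184.128/25


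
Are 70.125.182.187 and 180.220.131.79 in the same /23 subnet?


Mask: 255.255.254.0
70.125.182.187 AND mask = 70.125.182.0
180.220.131.79 AND mask = 180.220.130.0
No, different subnets (70.125.182.0 vs 180.220.130.0)


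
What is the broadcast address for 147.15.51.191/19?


Network: 147.15.32.0/19
Host bits = 13
Set all host bits to 1:
Broadcast: 147.15.63.255


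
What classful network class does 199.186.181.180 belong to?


First octet: 199
Binary: 11000111
110xxxxx -> Class C (192-223)
Class C, default mask 255.255.255.0 (/24)


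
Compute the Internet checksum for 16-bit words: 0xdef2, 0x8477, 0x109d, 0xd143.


Sum all words (with carry folding):
+ 0xdef2 = 0xdef2
+ 0x8477 = 0x636a
+ 0x109d = 0x7407
+ 0xd143 = 0x454b
One's complement: ~0x454b
Checksum = 0xbab4


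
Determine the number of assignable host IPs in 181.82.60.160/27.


Host bits = 32 - 27 = 5
Total addresses = 2^5 = 32
Usable = total - 2 (network and broadcast)
Usable hosts: 30


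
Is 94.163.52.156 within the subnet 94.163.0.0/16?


Subnet network: 94.163.0.0
Test IP AND mask: 94.163.0.0
Yes, 94.163.52.156 is in 94.163.0.0/16


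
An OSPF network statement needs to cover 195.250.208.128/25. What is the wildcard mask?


Subnet mask: 255.255.255.128
Wildcard = 255.255.255.255 - subnet mask
255 - 255 = 0
255 - 255 = 0
255 - 255 = 0
255 - 128 = 127
Wildcard: 0.0.0.127


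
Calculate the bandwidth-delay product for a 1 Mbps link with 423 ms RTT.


BDP = bandwidth * RTT
= 1 Mbps * 423 ms
= 1 * 1e6 * 423 / 1000 bits
= 423000 bits
= 52875 bytes
= 51.6357 KB
BDP = 423000 bits (52875 bytes)


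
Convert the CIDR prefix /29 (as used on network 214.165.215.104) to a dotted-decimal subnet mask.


/29 means 29 network bits, 3 host bits
Binary: 11111111111111111111111111111000
Mask: 255.255.255.248


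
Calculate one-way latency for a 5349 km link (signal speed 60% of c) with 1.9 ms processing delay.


Speed = 0.6 * 3e5 km/s = 180000 km/s
Propagation delay = 5349 / 180000 = 0.0297 s = 29.7167 ms
Processing delay = 1.9 ms
Total one-way latency = 31.6167 ms


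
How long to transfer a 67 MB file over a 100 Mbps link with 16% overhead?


Effective throughput = 100 * (1 - 16/100) = 84 Mbps
File size in Mb = 67 * 8 = 536 Mb
Time = 536 / 84
Time = 6.381 seconds


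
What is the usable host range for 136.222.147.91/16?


Network: 136.222.0.0
Broadcast: 136.222.255.255
First usable = network + 1
Last usable = broadcast - 1
Range: 136.222.0.1 to 136.222.255.254


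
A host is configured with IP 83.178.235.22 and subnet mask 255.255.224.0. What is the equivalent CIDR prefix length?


Binary: 11111111.11111111.11100000.00000000
Count leading 1s
Prefix: /19


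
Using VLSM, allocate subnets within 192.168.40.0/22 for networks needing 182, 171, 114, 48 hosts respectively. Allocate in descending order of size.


182 hosts -> /24 (254 usable): 192.168.40.0/24
171 hosts -> /24 (254 usable): 192.168.41.0/24
114 hosts -> /25 (126 usable): 192.168.42.0/25
48 hosts -> /26 (62 usable): 192.168.42.128/26
Allocation: 192.168.40.0/24 (182 hosts, 254 usable); 192.168.41.0/24 (171 hosts, 254 usable); 192.168.42.0/25 (114 hosts, 126 usable); 192.168.42.128/26 (48 hosts, 62 usable)


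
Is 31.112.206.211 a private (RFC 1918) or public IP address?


RFC 1918 private ranges:
  10.0.0.0/8 (10.0.0.0 - 10.255.255.255)
  172.16.0.0/12 (172.16.0.0 - 172.31.255.255)
  192.168.0.0/16 (192.168.0.0 - 192.168.255.255)
Public (not in any RFC 1918 range)


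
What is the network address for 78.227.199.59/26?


IP:   01001110.11100011.11000111.00111011
Mask: 11111111.11111111.11111111.11000000
AND operation:
Net:  01001110.11100011.11000111.00000000
Network: 78.227.199.0/26


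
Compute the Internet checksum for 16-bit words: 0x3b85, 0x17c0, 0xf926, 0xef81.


Sum all words (with carry folding):
+ 0x3b85 = 0x3b85
+ 0x17c0 = 0x5345
+ 0xf926 = 0x4c6c
+ 0xef81 = 0x3bee
One's complement: ~0x3bee
Checksum = 0xc411


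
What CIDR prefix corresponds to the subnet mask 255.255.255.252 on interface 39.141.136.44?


Binary: 11111111.11111111.11111111.11111100
Count leading 1s
Prefix: /30


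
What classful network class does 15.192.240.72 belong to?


First octet: 15
Binary: 00001111
0xxxxxxx -> Class A (1-126)
Class A, default mask 255.0.0.0 (/8)


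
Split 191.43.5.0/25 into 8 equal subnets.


New prefix = 25 + 3 = 28
Each subnet has 16 addresses
  191.43.5.0/28
  191.43.5.16/28
  191.43.5.32/28
  191.43.5.48/28
  191.43.5.64/28
  191.43.5.80/28
  191.43.5.96/28
  191.43.5.112/28
Subnets: 191.43.5.0/28, 191.43.5.16/28, 191.43.5.32/28, 191.43.5.48/28, 191.43.5.64/28, 191.43.5.80/28, 191.43.5.96/28, 191.43.5.112/28


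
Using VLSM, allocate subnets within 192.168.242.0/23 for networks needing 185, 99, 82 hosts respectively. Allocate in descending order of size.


185 hosts -> /24 (254 usable): 192.168.242.0/24
99 hosts -> /25 (126 usable): 192.168.243.0/25
82 hosts -> /25 (126 usable): 192.168.243.128/25
Allocation: 192.168.242.0/24 (185 hosts, 254 usable); 192.168.243.0/25 (99 hosts, 126 usable); 192.168.243.128/25 (82 hosts, 126 usable)


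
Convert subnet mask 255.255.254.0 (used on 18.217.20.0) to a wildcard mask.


Subnet mask: 255.255.254.0
Wildcard = 255.255.255.255 - subnet mask
255 - 255 = 0
255 - 255 = 0
255 - 254 = 1
255 - 0 = 255
Wildcard: 0.0.1.255


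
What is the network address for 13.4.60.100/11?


IP:   00001101.00000100.00111100.01100100
Mask: 11111111.11100000.00000000.00000000
AND operation:
Net:  00001101.00000000.00000000.00000000
Network: 13.0.0.0/11


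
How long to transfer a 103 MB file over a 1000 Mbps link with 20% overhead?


Effective throughput = 1000 * (1 - 20/100) = 800 Mbps
File size in Mb = 103 * 8 = 824 Mb
Time = 824 / 800
Time = 1.03 seconds


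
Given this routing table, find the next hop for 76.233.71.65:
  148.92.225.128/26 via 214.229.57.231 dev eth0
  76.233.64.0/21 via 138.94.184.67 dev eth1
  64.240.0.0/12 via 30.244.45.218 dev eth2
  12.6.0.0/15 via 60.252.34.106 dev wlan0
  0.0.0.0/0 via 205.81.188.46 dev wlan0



Longest prefix match for 76.233.71.65:
  /26 148.92.225.128: no
  /21 76.233.64.0: MATCH
  /12 64.240.0.0: no
  /15 12.6.0.0: no
  /0 0.0.0.0: MATCH
Selected: next-hop 138.94.184.67 via eth1 (matched /21)


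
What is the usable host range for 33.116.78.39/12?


Network: 33.112.0.0
Broadcast: 33.127.255.255
First usable = network + 1
Last usable = broadcast - 1
Range: 33.112.0.1 to 33.127.255.254


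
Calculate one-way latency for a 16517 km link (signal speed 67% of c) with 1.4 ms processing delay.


Speed = 0.67 * 3e5 km/s = 201000 km/s
Propagation delay = 16517 / 201000 = 0.0822 s = 82.1741 ms
Processing delay = 1.4 ms
Total one-way latency = 83.5741 ms


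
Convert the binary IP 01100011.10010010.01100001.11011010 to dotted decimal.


01100011 = 99
10010010 = 146
01100001 = 97
11011010 = 218
IP: 99.146.97.218


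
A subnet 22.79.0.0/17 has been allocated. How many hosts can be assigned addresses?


Host bits = 32 - 17 = 15
Total addresses = 2^15 = 32768
Usable = total - 2 (network and broadcast)
Usable hosts: 32766


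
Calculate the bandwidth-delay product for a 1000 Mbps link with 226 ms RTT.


BDP = bandwidth * RTT
= 1000 Mbps * 226 ms
= 1000 * 1e6 * 226 / 1000 bits
= 226000000 bits
= 28250000 bytes
= 27587.8906 KB
BDP = 226000000 bits (28250000 bytes)


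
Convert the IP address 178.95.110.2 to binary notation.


178 = 10110010
95 = 01011111
110 = 01101110
2 = 00000010
Binary: 10110010.01011111.01101110.00000010


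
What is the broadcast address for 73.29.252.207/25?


Network: 73.29.252.128/25
Host bits = 7
Set all host bits to 1:
Broadcast: 73.29.252.255


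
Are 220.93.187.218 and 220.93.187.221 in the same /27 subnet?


Mask: 255.255.255.224
220.93.187.218 AND mask = 220.93.187.192
220.93.187.221 AND mask = 220.93.187.192
Yes, same subnet (220.93.187.192)


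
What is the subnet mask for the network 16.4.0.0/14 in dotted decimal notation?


/14 means 14 network bits, 18 host bits
Binary: 11111111111111000000000000000000
Mask: 255.252.0.0


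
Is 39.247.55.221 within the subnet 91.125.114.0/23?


Subnet network: 91.125.114.0
Test IP AND mask: 39.247.54.0
No, 39.247.55.221 is not in 91.125.114.0/23


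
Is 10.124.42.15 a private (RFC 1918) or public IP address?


RFC 1918 private ranges:
  10.0.0.0/8 (10.0.0.0 - 10.255.255.255)
  172.16.0.0/12 (172.16.0.0 - 172.31.255.255)
  192.168.0.0/16 (192.168.0.0 - 192.168.255.255)
Private (in 10.0.0.0/8)


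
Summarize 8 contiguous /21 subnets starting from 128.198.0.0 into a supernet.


Original prefix: /21
Number of subnets: 8 = 2^3
New prefix = 21 - 3 = 18
Supernet: 128.198.0.0/18


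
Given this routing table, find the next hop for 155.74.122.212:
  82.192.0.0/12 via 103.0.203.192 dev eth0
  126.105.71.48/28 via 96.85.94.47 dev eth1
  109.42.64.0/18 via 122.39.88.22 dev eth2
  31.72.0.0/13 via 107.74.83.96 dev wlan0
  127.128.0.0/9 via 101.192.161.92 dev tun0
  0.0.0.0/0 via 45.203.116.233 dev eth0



Longest prefix match for 155.74.122.212:
  /12 82.192.0.0: no
  /28 126.105.71.48: no
  /18 109.42.64.0: no
  /13 31.72.0.0: no
  /9 127.128.0.0: no
  /0 0.0.0.0: MATCH
Selected: next-hop 45.203.116.233 via eth0 (matched /0)


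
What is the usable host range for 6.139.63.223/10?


Network: 6.128.0.0
Broadcast: 6.191.255.255
First usable = network + 1
Last usable = broadcast - 1
Range: 6.128.0.1 to 6.191.255.254


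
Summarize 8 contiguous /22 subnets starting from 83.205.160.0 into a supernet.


Original prefix: /22
Number of subnets: 8 = 2^3
New prefix = 22 - 3 = 19
Supernet: 83.205.160.0/19


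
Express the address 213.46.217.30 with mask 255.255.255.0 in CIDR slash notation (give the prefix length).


Binary: 11111111.11111111.11111111.00000000
Count leading 1s
Prefix: /24


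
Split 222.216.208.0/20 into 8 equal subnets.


New prefix = 20 + 3 = 23
Each subnet has 512 addresses
  222.216.208.0/23
  222.216.210.0/23
  222.216.212.0/23
  222.216.214.0/23
  222.216.216.0/23
  222.216.218.0/23
  222.216.220.0/23
  222.216.222.0/23
Subnets: 222.216.208.0/23, 222.216.210.0/23, 222.216.212.0/23, 222.216.214.0/23, 222.216.216.0/23, 222.216.218.0/23, 222.216.220.0/23, 222.216.222.0/23


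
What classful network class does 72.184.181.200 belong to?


First octet: 72
Binary: 01001000
0xxxxxxx -> Class A (1-126)
Class A, default mask 255.0.0.0 (/8)


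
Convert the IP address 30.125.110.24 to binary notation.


30 = 00011110
125 = 01111101
110 = 01101110
24 = 00011000
Binary: 00011110.01111101.01101110.00011000


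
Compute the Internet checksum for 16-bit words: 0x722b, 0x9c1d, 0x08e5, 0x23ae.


Sum all words (with carry folding):
+ 0x722b = 0x722b
+ 0x9c1d = 0x0e49
+ 0x08e5 = 0x172e
+ 0x23ae = 0x3adc
One's complement: ~0x3adc
Checksum = 0xc523


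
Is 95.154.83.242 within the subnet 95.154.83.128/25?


Subnet network: 95.154.83.128
Test IP AND mask: 95.154.83.128
Yes, 95.154.83.242 is in 95.154.83.128/25


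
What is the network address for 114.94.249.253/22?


IP:   01110010.01011110.11111001.11111101
Mask: 11111111.11111111.11111100.00000000
AND operation:
Net:  01110010.01011110.11111000.00000000
Network: 114.94.248.0/22


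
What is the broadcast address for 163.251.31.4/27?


Network: 163.251.31.0/27
Host bits = 5
Set all host bits to 1:
Broadcast: 163.251.31.31


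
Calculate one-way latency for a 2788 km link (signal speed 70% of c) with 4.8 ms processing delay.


Speed = 0.7 * 3e5 km/s = 210000 km/s
Propagation delay = 2788 / 210000 = 0.0133 s = 13.2762 ms
Processing delay = 4.8 ms
Total one-way latency = 18.0762 ms


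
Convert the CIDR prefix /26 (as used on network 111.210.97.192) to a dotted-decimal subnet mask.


/26 means 26 network bits, 6 host bits
Binary: 11111111111111111111111111000000
Mask: 255.255.255.192


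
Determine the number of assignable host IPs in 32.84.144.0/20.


Host bits = 32 - 20 = 12
Total addresses = 2^12 = 4096
Usable = total - 2 (network and broadcast)
Usable hosts: 4094


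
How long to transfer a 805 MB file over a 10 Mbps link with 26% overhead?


Effective throughput = 10 * (1 - 26/100) = 7.4 Mbps
File size in Mb = 805 * 8 = 6440 Mb
Time = 6440 / 7.4
Time = 870.2703 seconds


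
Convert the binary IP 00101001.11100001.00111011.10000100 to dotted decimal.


00101001 = 41
11100001 = 225
00111011 = 59
10000100 = 132
IP: 41.225.59.132


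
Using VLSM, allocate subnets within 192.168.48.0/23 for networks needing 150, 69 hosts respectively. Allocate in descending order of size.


150 hosts -> /24 (254 usable): 192.168.48.0/24
69 hosts -> /25 (126 usable): 192.168.49.0/25
Allocation: 192.168.48.0/24 (150 hosts, 254 usable); 192.168.49.0/25 (69 hosts, 126 usable)


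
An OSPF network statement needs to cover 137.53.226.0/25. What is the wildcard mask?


Subnet mask: 255.255.255.128
Wildcard = 255.255.255.255 - subnet mask
255 - 255 = 0
255 - 255 = 0
255 - 255 = 0
255 - 128 = 127
Wildcard: 0.0.0.127


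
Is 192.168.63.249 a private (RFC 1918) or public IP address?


RFC 1918 private ranges:
  10.0.0.0/8 (10.0.0.0 - 10.255.255.255)
  172.16.0.0/12 (172.16.0.0 - 172.31.255.255)
  192.168.0.0/16 (192.168.0.0 - 192.168.255.255)
Private (in 192.168.0.0/16)


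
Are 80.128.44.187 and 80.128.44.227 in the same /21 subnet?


Mask: 255.255.248.0
80.128.44.187 AND mask = 80.128.40.0
80.128.44.227 AND mask = 80.128.40.0
Yes, same subnet (80.128.40.0)


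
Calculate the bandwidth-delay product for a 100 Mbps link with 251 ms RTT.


BDP = bandwidth * RTT
= 100 Mbps * 251 ms
= 100 * 1e6 * 251 / 1000 bits
= 25100000 bits
= 3137500 bytes
= 3063.9648 KB
BDP = 25100000 bits (3137500 bytes)


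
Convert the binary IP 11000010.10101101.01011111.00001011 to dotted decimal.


11000010 = 194
10101101 = 173
01011111 = 95
00001011 = 11
IP: 194.173.95.11


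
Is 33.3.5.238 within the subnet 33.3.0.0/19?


Subnet network: 33.3.0.0
Test IP AND mask: 33.3.0.0
Yes, 33.3.5.238 is in 33.3.0.0/19


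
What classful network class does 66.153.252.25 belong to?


First octet: 66
Binary: 01000010
0xxxxxxx -> Class A (1-126)
Class A, default mask 255.0.0.0 (/8)


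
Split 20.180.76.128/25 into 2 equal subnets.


New prefix = 25 + 1 = 26
Each subnet has 64 addresses
  20.180.76.128/26
  20.180.76.192/26
Subnets: 20.180.76.128/26, 20.180.76.192/26


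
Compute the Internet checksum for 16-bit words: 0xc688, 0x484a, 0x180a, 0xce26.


Sum all words (with carry folding):
+ 0xc688 = 0xc688
+ 0x484a = 0x0ed3
+ 0x180a = 0x26dd
+ 0xce26 = 0xf503
One's complement: ~0xf503
Checksum = 0x0afc


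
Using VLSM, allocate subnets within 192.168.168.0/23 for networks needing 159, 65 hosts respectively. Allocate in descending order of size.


159 hosts -> /24 (254 usable): 192.168.168.0/24
65 hosts -> /25 (126 usable): 192.168.169.0/25
Allocation: 192.168.168.0/24 (159 hosts, 254 usable); 192.168.169.0/25 (65 hosts, 126 usable)


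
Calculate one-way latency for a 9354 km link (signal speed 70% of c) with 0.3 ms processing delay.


Speed = 0.7 * 3e5 km/s = 210000 km/s
Propagation delay = 9354 / 210000 = 0.0445 s = 44.5429 ms
Processing delay = 0.3 ms
Total one-way latency = 44.8429 ms


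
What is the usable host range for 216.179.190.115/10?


Network: 216.128.0.0
Broadcast: 216.191.255.255
First usable = network + 1
Last usable = broadcast - 1
Range: 216.128.0.1 to 216.191.255.254


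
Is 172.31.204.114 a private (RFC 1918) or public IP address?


RFC 1918 private ranges:
  10.0.0.0/8 (10.0.0.0 - 10.255.255.255)
  172.16.0.0/12 (172.16.0.0 - 172.31.255.255)
  192.168.0.0/16 (192.168.0.0 - 192.168.255.255)
Private (in 172.16.0.0/12)


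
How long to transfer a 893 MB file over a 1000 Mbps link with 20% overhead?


Effective throughput = 1000 * (1 - 20/100) = 800 Mbps
File size in Mb = 893 * 8 = 7144 Mb
Time = 7144 / 800
Time = 8.93 seconds


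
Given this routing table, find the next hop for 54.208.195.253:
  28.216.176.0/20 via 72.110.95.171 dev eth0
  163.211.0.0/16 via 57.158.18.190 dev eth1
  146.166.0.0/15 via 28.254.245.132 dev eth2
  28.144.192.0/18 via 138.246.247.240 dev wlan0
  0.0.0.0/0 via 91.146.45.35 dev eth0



Longest prefix match for 54.208.195.253:
  /20 28.216.176.0: no
  /16 163.211.0.0: no
  /15 146.166.0.0: no
  /18 28.144.192.0: no
  /0 0.0.0.0: MATCH
Selected: next-hop 91.146.45.35 via eth0 (matched /0)


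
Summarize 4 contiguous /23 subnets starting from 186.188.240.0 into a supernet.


Original prefix: /23
Number of subnets: 4 = 2^2
New prefix = 23 - 2 = 21
Supernet: 186.188.240.0/21


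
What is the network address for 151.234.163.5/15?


IP:   10010111.11101010.10100011.00000101
Mask: 11111111.11111110.00000000.00000000
AND operation:
Net:  10010111.11101010.00000000.00000000
Network: 151.234.0.0/15


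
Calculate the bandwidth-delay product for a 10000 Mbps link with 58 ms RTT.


BDP = bandwidth * RTT
= 10000 Mbps * 58 ms
= 10000 * 1e6 * 58 / 1000 bits
= 580000000 bits
= 72500000 bytes
= 70800.7812 KB
BDP = 580000000 bits (72500000 bytes)


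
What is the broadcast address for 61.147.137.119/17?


Network: 61.147.128.0/17
Host bits = 15
Set all host bits to 1:
Broadcast: 61.147.255.255


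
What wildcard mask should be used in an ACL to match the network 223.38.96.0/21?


Subnet mask: 255.255.248.0
Wildcard = 255.255.255.255 - subnet mask
255 - 255 = 0
255 - 255 = 0
255 - 248 = 7
255 - 0 = 255
Wildcard: 0.0.7.255


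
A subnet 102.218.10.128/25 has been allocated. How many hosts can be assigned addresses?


Host bits = 32 - 25 = 7
Total addresses = 2^7 = 128
Usable = total - 2 (network and broadcast)
Usable hosts: 126


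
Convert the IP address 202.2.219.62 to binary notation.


202 = 11001010
2 = 00000010
219 = 11011011
62 = 00111110
Binary: 11001010.00000010.11011011.00111110


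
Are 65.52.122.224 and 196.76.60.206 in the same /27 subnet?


Mask: 255.255.255.224
65.52.122.224 AND mask = 65.52.122.224
196.76.60.206 AND mask = 196.76.60.192
No, different subnets (65.52.122.224 vs 196.76.60.192)


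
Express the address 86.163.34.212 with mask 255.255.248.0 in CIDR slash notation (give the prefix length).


Binary: 11111111.11111111.11111000.00000000
Count leading 1s
Prefix: /21


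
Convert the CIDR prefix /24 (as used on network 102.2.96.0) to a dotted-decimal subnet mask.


/24 means 24 network bits, 8 host bits
Binary: 11111111111111111111111100000000
Mask: 255.255.255.0


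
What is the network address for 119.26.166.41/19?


IP:   01110111.00011010.10100110.00101001
Mask: 11111111.11111111.11100000.00000000
AND operation:
Net:  01110111.00011010.10100000.00000000
Network: 119.26.160.0/19


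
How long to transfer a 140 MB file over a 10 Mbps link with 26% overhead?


Effective throughput = 10 * (1 - 26/100) = 7.4 Mbps
File size in Mb = 140 * 8 = 1120 Mb
Time = 1120 / 7.4
Time = 151.3514 seconds


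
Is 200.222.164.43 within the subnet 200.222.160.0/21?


Subnet network: 200.222.160.0
Test IP AND mask: 200.222.160.0
Yes, 200.222.164.43 is in 200.222.160.0/21


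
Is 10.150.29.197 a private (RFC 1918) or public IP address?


RFC 1918 private ranges:
  10.0.0.0/8 (10.0.0.0 - 10.255.255.255)
  172.16.0.0/12 (172.16.0.0 - 172.31.255.255)
  192.168.0.0/16 (192.168.0.0 - 192.168.255.255)
Private (in 10.0.0.0/8)


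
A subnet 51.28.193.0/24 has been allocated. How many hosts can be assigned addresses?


Host bits = 32 - 24 = 8
Total addresses = 2^8 = 256
Usable = total - 2 (network and broadcast)
Usable hosts: 254


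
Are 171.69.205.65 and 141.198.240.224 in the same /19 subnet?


Mask: 255.255.224.0
171.69.205.65 AND mask = 171.69.192.0
141.198.240.224 AND mask = 141.198.224.0
No, different subnets (171.69.192.0 vs 141.198.224.0)


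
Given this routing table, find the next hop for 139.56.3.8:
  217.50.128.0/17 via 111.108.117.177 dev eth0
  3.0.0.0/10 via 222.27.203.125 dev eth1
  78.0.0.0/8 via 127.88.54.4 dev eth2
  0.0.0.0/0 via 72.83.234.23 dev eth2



Longest prefix match for 139.56.3.8:
  /17 217.50.128.0: no
  /10 3.0.0.0: no
  /8 78.0.0.0: no
  /0 0.0.0.0: MATCH
Selected: next-hop 72.83.234.23 via eth2 (matched /0)


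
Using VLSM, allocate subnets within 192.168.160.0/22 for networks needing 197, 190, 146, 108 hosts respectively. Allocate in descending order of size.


197 hosts -> /24 (254 usable): 192.168.160.0/24
190 hosts -> /24 (254 usable): 192.168.161.0/24
146 hosts -> /24 (254 usable): 192.168.162.0/24
108 hosts -> /25 (126 usable): 192.168.163.0/25
Allocation: 192.168.160.0/24 (197 hosts, 254 usable); 192.168.161.0/24 (190 hosts, 254 usable); 192.168.162.0/24 (146 hosts, 254 usable); 192.168.163.0/25 (108 hosts, 126 usable)


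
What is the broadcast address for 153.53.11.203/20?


Network: 153.53.0.0/20
Host bits = 12
Set all host bits to 1:
Broadcast: 153.53.15.255


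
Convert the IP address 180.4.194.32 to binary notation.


180 = 10110100
4 = 00000100
194 = 11000010
32 = 00100000
Binary: 10110100.00000100.11000010.00100000


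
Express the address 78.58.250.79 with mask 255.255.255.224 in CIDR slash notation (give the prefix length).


Binary: 11111111.11111111.11111111.11100000
Count leading 1s
Prefix: /27


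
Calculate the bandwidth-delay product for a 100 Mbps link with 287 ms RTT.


BDP = bandwidth * RTT
= 100 Mbps * 287 ms
= 100 * 1e6 * 287 / 1000 bits
= 28700000 bits
= 3587500 bytes
= 3503.418 KB
BDP = 28700000 bits (3587500 bytes)


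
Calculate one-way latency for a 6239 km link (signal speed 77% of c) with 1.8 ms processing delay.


Speed = 0.77 * 3e5 km/s = 231000 km/s
Propagation delay = 6239 / 231000 = 0.027 s = 27.0087 ms
Processing delay = 1.8 ms
Total one-way latency = 28.8087 ms


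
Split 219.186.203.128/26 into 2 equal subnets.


New prefix = 26 + 1 = 27
Each subnet has 32 addresses
  219.186.203.128/27
  219.186.203.160/27
Subnets: 219.186.203.128/27, 219.186.203.160/27


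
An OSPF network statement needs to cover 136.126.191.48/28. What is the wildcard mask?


Subnet mask: 255.255.255.240
Wildcard = 255.255.255.255 - subnet mask
255 - 255 = 0
255 - 255 = 0
255 - 255 = 0
255 - 240 = 15
Wildcard: 0.0.0.15


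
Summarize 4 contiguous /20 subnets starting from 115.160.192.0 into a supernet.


Original prefix: /20
Number of subnets: 4 = 2^2
New prefix = 20 - 2 = 18
Supernet: 115.160.192.0/18


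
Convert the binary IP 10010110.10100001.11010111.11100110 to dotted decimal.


10010110 = 150
10100001 = 161
11010111 = 215
11100110 = 230
IP: 150.161.215.230


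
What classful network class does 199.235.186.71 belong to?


First octet: 199
Binary: 11000111
110xxxxx -> Class C (192-223)
Class C, default mask 255.255.255.0 (/24)


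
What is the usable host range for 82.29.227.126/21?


Network: 82.29.224.0
Broadcast: 82.29.231.255
First usable = network + 1
Last usable = broadcast - 1
Range: 82.29.224.1 to 82.29.231.254


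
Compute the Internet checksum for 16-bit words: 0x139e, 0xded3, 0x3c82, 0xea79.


Sum all words (with carry folding):
+ 0x139e = 0x139e
+ 0xded3 = 0xf271
+ 0x3c82 = 0x2ef4
+ 0xea79 = 0x196e
One's complement: ~0x196e
Checksum = 0xe691


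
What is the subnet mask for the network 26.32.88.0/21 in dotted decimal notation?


/21 means 21 network bits, 11 host bits
Binary: 11111111111111111111100000000000
Mask: 255.255.248.0


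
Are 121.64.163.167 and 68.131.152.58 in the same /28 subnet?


Mask: 255.255.255.240
121.64.163.167 AND mask = 121.64.163.160
68.131.152.58 AND mask = 68.131.152.48
No, different subnets (121.64.163.160 vs 68.131.152.48)


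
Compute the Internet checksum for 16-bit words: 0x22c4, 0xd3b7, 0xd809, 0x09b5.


Sum all words (with carry folding):
+ 0x22c4 = 0x22c4
+ 0xd3b7 = 0xf67b
+ 0xd809 = 0xce85
+ 0x09b5 = 0xd83a
One's complement: ~0xd83a
Checksum = 0x27c5


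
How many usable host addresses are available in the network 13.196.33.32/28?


Host bits = 32 - 28 = 4
Total addresses = 2^4 = 16
Usable = total - 2 (network and broadcast)
Usable hosts: 14


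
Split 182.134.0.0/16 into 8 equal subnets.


New prefix = 16 + 3 = 19
Each subnet has 8192 addresses
  182.134.0.0/19
  182.134.32.0/19
  182.134.64.0/19
  182.134.96.0/19
  182.134.128.0/19
  182.134.160.0/19
  182.134.192.0/19
  182.134.224.0/19
Subnets: 182.134.0.0/19, 182.134.32.0/19, 182.134.64.0/19, 182.134.96.0/19, 182.134.128.0/19, 182.134.160.0/19, 182.134.192.0/19, 182.134.224.0/19


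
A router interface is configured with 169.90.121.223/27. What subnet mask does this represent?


/27 means 27 network bits, 5 host bits
Binary: 11111111111111111111111111100000
Mask: 255.255.255.224


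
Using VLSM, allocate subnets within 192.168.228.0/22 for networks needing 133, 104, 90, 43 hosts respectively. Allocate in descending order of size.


133 hosts -> /24 (254 usable): 192.168.228.0/24
104 hosts -> /25 (126 usable): 192.168.229.0/25
90 hosts -> /25 (126 usable): 192.168.229.128/25
43 hosts -> /26 (62 usable): 192.168.230.0/26
Allocation: 192.168.228.0/24 (133 hosts, 254 usable); 192.168.229.0/25 (104 hosts, 126 usable); 192.168.229.128/25 (90 hosts, 126 usable); 192.168.230.0/26 (43 hosts, 62 usable)


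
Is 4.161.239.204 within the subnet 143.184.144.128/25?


Subnet network: 143.184.144.128
Test IP AND mask: 4.161.239.128
No, 4.161.239.204 is not in 143.184.144.128/25


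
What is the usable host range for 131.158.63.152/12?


Network: 131.144.0.0
Broadcast: 131.159.255.255
First usable = network + 1
Last usable = broadcast - 1
Range: 131.144.0.1 to 131.159.255.254


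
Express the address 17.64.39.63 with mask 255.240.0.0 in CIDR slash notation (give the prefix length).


Binary: 11111111.11110000.00000000.00000000
Count leading 1s
Prefix: /12


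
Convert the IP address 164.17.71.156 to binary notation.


164 = 10100100
17 = 00010001
71 = 01000111
156 = 10011100
Binary: 10100100.00010001.01000111.10011100


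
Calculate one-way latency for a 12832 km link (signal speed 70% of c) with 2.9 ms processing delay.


Speed = 0.7 * 3e5 km/s = 210000 km/s
Propagation delay = 12832 / 210000 = 0.0611 s = 61.1048 ms
Processing delay = 2.9 ms
Total one-way latency = 64.0048 ms


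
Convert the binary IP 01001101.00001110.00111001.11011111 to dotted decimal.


01001101 = 77
00001110 = 14
00111001 = 57
11011111 = 223
IP: 77.14.57.223


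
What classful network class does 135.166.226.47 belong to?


First octet: 135
Binary: 10000111
10xxxxxx -> Class B (128-191)
Class B, default mask 255.255.0.0 (/16)


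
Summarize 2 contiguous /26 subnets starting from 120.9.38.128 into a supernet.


Original prefix: /26
Number of subnets: 2 = 2^1
New prefix = 26 - 1 = 25
Supernet: 120.9.38.128/25


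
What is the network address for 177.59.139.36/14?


IP:   10110001.00111011.10001011.00100100
Mask: 11111111.11111100.00000000.00000000
AND operation:
Net:  10110001.00111000.00000000.00000000
Network: 177.56.0.0/14


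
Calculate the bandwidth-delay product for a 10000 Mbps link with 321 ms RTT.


BDP = bandwidth * RTT
= 10000 Mbps * 321 ms
= 10000 * 1e6 * 321 / 1000 bits
= 3210000000 bits
= 401250000 bytes
= 391845.7031 KB
BDP = 3210000000 bits (401250000 bytes)


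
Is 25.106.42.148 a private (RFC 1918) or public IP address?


RFC 1918 private ranges:
  10.0.0.0/8 (10.0.0.0 - 10.255.255.255)
  172.16.0.0/12 (172.16.0.0 - 172.31.255.255)
  192.168.0.0/16 (192.168.0.0 - 192.168.255.255)
Public (not in any RFC 1918 range)


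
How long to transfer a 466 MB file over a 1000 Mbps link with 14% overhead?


Effective throughput = 1000 * (1 - 14/100) = 860 Mbps
File size in Mb = 466 * 8 = 3728 Mb
Time = 3728 / 860
Time = 4.3349 seconds


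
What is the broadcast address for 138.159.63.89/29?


Network: 138.159.63.88/29
Host bits = 3
Set all host bits to 1:
Broadcast: 138.159.63.95


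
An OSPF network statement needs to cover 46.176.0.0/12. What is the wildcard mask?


Subnet mask: 255.240.0.0
Wildcard = 255.255.255.255 - subnet mask
255 - 255 = 0
255 - 240 = 15
255 - 0 = 255
255 - 0 = 255
Wildcard: 0.15.255.255


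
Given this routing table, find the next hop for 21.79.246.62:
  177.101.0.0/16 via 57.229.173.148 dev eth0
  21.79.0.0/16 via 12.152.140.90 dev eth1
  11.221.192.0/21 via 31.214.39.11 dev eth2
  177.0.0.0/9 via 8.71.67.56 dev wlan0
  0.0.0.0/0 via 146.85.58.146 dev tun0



Longest prefix match for 21.79.246.62:
  /16 177.101.0.0: no
  /16 21.79.0.0: MATCH
  /21 11.221.192.0: no
  /9 177.0.0.0: no
  /0 0.0.0.0: MATCH
Selected: next-hop 12.152.140.90 via eth1 (matched /16)


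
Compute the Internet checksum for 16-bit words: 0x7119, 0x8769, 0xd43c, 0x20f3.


Sum all words (with carry folding):
+ 0x7119 = 0x7119
+ 0x8769 = 0xf882
+ 0xd43c = 0xccbf
+ 0x20f3 = 0xedb2
One's complement: ~0xedb2
Checksum = 0x124d


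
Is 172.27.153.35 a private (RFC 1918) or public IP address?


RFC 1918 private ranges:
  10.0.0.0/8 (10.0.0.0 - 10.255.255.255)
  172.16.0.0/12 (172.16.0.0 - 172.31.255.255)
  192.168.0.0/16 (192.168.0.0 - 192.168.255.255)
Private (in 172.16.0.0/12)


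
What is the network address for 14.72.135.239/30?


IP:   00001110.01001000.10000111.11101111
Mask: 11111111.11111111.11111111.11111100
AND operation:
Net:  00001110.01001000.10000111.11101100
Network: 14.72.135.236/30


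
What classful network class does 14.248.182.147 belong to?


First octet: 14
Binary: 00001110
0xxxxxxx -> Class A (1-126)
Class A, default mask 255.0.0.0 (/8)


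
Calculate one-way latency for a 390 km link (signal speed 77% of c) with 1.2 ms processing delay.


Speed = 0.77 * 3e5 km/s = 231000 km/s
Propagation delay = 390 / 231000 = 0.0017 s = 1.6883 ms
Processing delay = 1.2 ms
Total one-way latency = 2.8883 ms


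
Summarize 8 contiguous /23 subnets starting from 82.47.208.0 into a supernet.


Original prefix: /23
Number of subnets: 8 = 2^3
New prefix = 23 - 3 = 20
Supernet: 82.47.208.0/20


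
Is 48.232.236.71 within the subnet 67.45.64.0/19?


Subnet network: 67.45.64.0
Test IP AND mask: 48.232.224.0
No, 48.232.236.71 is not in 67.45.64.0/19


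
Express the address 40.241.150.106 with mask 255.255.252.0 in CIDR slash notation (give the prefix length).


Binary: 11111111.11111111.11111100.00000000
Count leading 1s
Prefix: /22


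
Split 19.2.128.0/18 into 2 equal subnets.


New prefix = 18 + 1 = 19
Each subnet has 8192 addresses
  19.2.128.0/19
  19.2.160.0/19
Subnets: 19.2.128.0/19, 19.2.160.0/19


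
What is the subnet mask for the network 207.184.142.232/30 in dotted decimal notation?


/30 means 30 network bits, 2 host bits
Binary: 11111111111111111111111111111100
Mask: 255.255.255.252


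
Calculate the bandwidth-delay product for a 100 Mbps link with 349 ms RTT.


BDP = bandwidth * RTT
= 100 Mbps * 349 ms
= 100 * 1e6 * 349 / 1000 bits
= 34900000 bits
= 4362500 bytes
= 4260.2539 KB
BDP = 34900000 bits (4362500 bytes)


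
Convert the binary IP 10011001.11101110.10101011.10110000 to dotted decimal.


10011001 = 153
11101110 = 238
10101011 = 171
10110000 = 176
IP: 153.238.171.176


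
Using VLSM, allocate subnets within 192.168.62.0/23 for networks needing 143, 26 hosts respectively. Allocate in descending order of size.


143 hosts -> /24 (254 usable): 192.168.62.0/24
26 hosts -> /27 (30 usable): 192.168.63.0/27
Allocation: 192.168.62.0/24 (143 hosts, 254 usable); 192.168.63.0/27 (26 hosts, 30 usable)


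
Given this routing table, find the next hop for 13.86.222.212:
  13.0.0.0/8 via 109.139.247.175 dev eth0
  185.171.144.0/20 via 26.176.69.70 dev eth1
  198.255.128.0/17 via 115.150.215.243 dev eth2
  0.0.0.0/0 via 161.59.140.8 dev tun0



Longest prefix match for 13.86.222.212:
  /8 13.0.0.0: MATCH
  /20 185.171.144.0: no
  /17 198.255.128.0: no
  /0 0.0.0.0: MATCH
Selected: next-hop 109.139.247.175 via eth0 (matched /8)


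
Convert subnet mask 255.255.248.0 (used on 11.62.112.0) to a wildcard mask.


Subnet mask: 255.255.248.0
Wildcard = 255.255.255.255 - subnet mask
255 - 255 = 0
255 - 255 = 0
255 - 248 = 7
255 - 0 = 255
Wildcard: 0.0.7.255


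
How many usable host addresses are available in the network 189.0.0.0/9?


Host bits = 32 - 9 = 23
Total addresses = 2^23 = 8388608
Usable = total - 2 (network and broadcast)
Usable hosts: 8388606


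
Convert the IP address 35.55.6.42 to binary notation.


35 = 00100011
55 = 00110111
6 = 00000110
42 = 00101010
Binary: 00100011.00110111.00000110.00101010


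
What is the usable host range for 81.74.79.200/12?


Network: 81.64.0.0
Broadcast: 81.79.255.255
First usable = network + 1
Last usable = broadcast - 1
Range: 81.64.0.1 to 81.79.255.254


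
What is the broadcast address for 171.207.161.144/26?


Network: 171.207.161.128/26
Host bits = 6
Set all host bits to 1:
Broadcast: 171.207.161.191


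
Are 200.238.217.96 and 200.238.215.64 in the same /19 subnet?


Mask: 255.255.224.0
200.238.217.96 AND mask = 200.238.192.0
200.238.215.64 AND mask = 200.238.192.0
Yes, same subnet (200.238.192.0)


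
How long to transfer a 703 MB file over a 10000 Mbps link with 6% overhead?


Effective throughput = 10000 * (1 - 6/100) = 9400 Mbps
File size in Mb = 703 * 8 = 5624 Mb
Time = 5624 / 9400
Time = 0.5983 seconds


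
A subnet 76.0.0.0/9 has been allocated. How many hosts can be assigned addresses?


Host bits = 32 - 9 = 23
Total addresses = 2^23 = 8388608
Usable = total - 2 (network and broadcast)
Usable hosts: 8388606


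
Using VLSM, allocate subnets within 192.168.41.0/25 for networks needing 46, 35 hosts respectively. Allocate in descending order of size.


46 hosts -> /26 (62 usable): 192.168.41.0/26
35 hosts -> /26 (62 usable): 192.168.41.64/26
Allocation: 192.168.41.0/26 (46 hosts, 62 usable); 192.168.41.64/26 (35 hosts, 62 usable)


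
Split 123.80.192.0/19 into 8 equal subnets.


New prefix = 19 + 3 = 22
Each subnet has 1024 addresses
  123.80.192.0/22
  123.80.196.0/22
  123.80.200.0/22
  123.80.204.0/22
  123.80.208.0/22
  123.80.212.0/22
  123.80.216.0/22
  123.80.220.0/22
Subnets: 123.80.192.0/22, 123.80.196.0/22, 123.80.200.0/22, 123.80.204.0/22, 123.80.208.0/22, 123.80.212.0/22, 123.80.216.0/22, 123.80.220.0/22


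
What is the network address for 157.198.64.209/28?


IP:   10011101.11000110.01000000.11010001
Mask: 11111111.11111111.11111111.11110000
AND operation:
Net:  10011101.11000110.01000000.11010000
Network: 157.198.64.208/28


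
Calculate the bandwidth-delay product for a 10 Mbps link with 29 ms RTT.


BDP = bandwidth * RTT
= 10 Mbps * 29 ms
= 10 * 1e6 * 29 / 1000 bits
= 290000 bits
= 36250 bytes
= 35.4004 KB
BDP = 290000 bits (36250 bytes)
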